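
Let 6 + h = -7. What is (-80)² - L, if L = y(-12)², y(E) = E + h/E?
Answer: 904439/144 ≈ 6280.8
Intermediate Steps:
h = -13 (h = -6 - 7 = -13)
y(E) = E - 13/E
L = 17161/144 (L = (-12 - 13/(-12))² = (-12 - 13*(-1/12))² = (-12 + 13/12)² = (-131/12)² = 17161/144 ≈ 119.17)
(-80)² - L = (-80)² - 1*17161/144 = 6400 - 17161/144 = 904439/144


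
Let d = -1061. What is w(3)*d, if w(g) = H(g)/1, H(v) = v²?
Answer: -9549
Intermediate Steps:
w(g) = g² (w(g) = g²/1 = g²*1 = g²)
w(3)*d = 3²*(-1061) = 9*(-1061) = -9549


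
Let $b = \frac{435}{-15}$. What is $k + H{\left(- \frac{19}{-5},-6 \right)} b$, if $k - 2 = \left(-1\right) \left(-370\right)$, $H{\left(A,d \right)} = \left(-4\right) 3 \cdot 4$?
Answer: $1764$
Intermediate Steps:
$H{\left(A,d \right)} = -48$ ($H{\left(A,d \right)} = \left(-12\right) 4 = -48$)
$k = 372$ ($k = 2 - -370 = 2 + 370 = 372$)
$b = -29$ ($b = 435 \left(- \frac{1}{15}\right) = -29$)
$k + H{\left(- \frac{19}{-5},-6 \right)} b = 372 - -1392 = 372 + 1392 = 1764$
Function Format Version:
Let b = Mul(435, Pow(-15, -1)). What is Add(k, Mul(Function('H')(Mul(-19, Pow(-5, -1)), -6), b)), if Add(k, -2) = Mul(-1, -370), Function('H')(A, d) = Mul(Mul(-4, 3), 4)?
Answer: 1764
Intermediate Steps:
Function('H')(A, d) = -48 (Function('H')(A, d) = Mul(-12, 4) = -48)
k = 372 (k = Add(2, Mul(-1, -370)) = Add(2, 370) = 372)
b = -29 (b = Mul(435, Rational(-1, 15)) = -29)
Add(k, Mul(Function('H')(Mul(-19, Pow(-5, -1)), -6), b)) = Add(372, Mul(-48, -29)) = Add(372, 1392) = 1764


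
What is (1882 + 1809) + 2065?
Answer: 5756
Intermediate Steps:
(1882 + 1809) + 2065 = 3691 + 2065 = 5756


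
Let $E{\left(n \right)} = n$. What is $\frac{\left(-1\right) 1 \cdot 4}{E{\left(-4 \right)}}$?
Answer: $1$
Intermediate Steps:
$\frac{\left(-1\right) 1 \cdot 4}{E{\left(-4 \right)}} = \frac{\left(-1\right) 1 \cdot 4}{-4} = \left(-1\right) 4 \left(- \frac{1}{4}\right) = \left(-4\right) \left(- \frac{1}{4}\right) = 1$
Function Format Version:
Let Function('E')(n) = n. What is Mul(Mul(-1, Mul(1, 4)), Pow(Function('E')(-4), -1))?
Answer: 1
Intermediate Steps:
Mul(Mul(-1, Mul(1, 4)), Pow(Function('E')(-4), -1)) = Mul(Mul(-1, Mul(1, 4)), Pow(-4, -1)) = Mul(Mul(-1, 4), Rational(-1, 4)) = Mul(-4, Rational(-1, 4)) = 1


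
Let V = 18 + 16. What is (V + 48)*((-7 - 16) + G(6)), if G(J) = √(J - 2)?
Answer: -1722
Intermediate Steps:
G(J) = √(-2 + J)
V = 34
(V + 48)*((-7 - 16) + G(6)) = (34 + 48)*((-7 - 16) + √(-2 + 6)) = 82*(-23 + √4) = 82*(-23 + 2) = 82*(-21) = -1722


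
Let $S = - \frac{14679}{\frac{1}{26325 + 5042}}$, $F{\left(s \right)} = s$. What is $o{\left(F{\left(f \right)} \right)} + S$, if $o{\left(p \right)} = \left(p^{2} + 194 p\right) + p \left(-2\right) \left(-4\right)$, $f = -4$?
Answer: $-460436985$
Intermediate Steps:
$S = -460436193$ ($S = - \frac{14679}{\frac{1}{31367}} = - 14679 \frac{1}{\frac{1}{31367}} = \left(-14679\right) 31367 = -460436193$)
$o{\left(p \right)} = p^{2} + 202 p$ ($o{\left(p \right)} = \left(p^{2} + 194 p\right) + - 2 p \left(-4\right) = \left(p^{2} + 194 p\right) + 8 p = p^{2} + 202 p$)
$o{\left(F{\left(f \right)} \right)} + S = - 4 \left(202 - 4\right) - 460436193 = \left(-4\right) 198 - 460436193 = -792 - 460436193 = -460436985$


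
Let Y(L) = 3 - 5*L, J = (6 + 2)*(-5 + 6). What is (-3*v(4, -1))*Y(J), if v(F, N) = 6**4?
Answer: 143856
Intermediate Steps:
J = 8 (J = 8*1 = 8)
v(F, N) = 1296
(-3*v(4, -1))*Y(J) = (-3*1296)*(3 - 5*8) = -3888*(3 - 40) = -3888*(-37) = 143856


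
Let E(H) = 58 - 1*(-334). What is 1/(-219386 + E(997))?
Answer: -1/218994 ≈ -4.5663e-6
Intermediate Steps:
E(H) = 392 (E(H) = 58 + 334 = 392)
1/(-219386 + E(997)) = 1/(-219386 + 392) = 1/(-218994) = -1/218994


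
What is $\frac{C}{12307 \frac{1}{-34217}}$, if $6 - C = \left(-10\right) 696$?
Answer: $- \frac{238355622}{12307} \approx -19367.0$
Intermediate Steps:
$C = 6966$ ($C = 6 - \left(-10\right) 696 = 6 - -6960 = 6 + 6960 = 6966$)
$\frac{C}{12307 \frac{1}{-34217}} = \frac{6966}{12307 \frac{1}{-34217}} = \frac{6966}{12307 \left(- \frac{1}{34217}\right)} = \frac{6966}{- \frac{12307}{34217}} = 6966 \left(- \frac{34217}{12307}\right) = - \frac{238355622}{12307}$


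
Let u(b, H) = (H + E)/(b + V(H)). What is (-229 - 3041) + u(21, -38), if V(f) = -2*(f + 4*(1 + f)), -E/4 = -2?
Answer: -428380/131 ≈ -3270.1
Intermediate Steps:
E = 8 (E = -4*(-2) = 8)
V(f) = -8 - 10*f (V(f) = -2*(f + (4 + 4*f)) = -2*(4 + 5*f) = -8 - 10*f)
u(b, H) = (8 + H)/(-8 + b - 10*H) (u(b, H) = (H + 8)/(b + (-8 - 10*H)) = (8 + H)/(-8 + b - 10*H))
(-229 - 3041) + u(21, -38) = (-229 - 3041) + (8 - 38)/(-8 + 21 - 10*(-38)) = -3270 - 30/(-8 + 21 + 380) = -3270 - 30/393 = -3270 + (1/393)*(-30) = -3270 - 10/131 = -428380/131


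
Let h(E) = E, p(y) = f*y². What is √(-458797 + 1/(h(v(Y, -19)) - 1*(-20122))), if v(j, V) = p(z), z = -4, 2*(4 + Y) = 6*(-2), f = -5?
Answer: I*√184290388257866/20042 ≈ 677.35*I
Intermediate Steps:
Y = -10 (Y = -4 + (6*(-2))/2 = -4 + (½)*(-12) = -4 - 6 = -10)
p(y) = -5*y²
v(j, V) = -80 (v(j, V) = -5*(-4)² = -5*16 = -80)
√(-458797 + 1/(h(v(Y, -19)) - 1*(-20122))) = √(-458797 + 1/(-80 - 1*(-20122))) = √(-458797 + 1/(-80 + 20122)) = √(-458797 + 1/20042) = √(-9195209473/20042) = I*√184290388257866/20042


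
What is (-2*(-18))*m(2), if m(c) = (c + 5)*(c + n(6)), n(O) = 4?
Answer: 1512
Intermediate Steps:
m(c) = (4 + c)*(5 + c) (m(c) = (c + 5)*(c + 4) = (5 + c)*(4 + c) = (4 + c)*(5 + c))
(-2*(-18))*m(2) = (-2*(-18))*(20 + 2² + 9*2) = 36*(20 + 4 + 18) = 36*42 = 1512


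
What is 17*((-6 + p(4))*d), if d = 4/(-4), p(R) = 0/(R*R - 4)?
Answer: 102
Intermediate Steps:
p(R) = 0 (p(R) = 0/(R² - 4) = 0/(-4 + R²) = 0)
d = -1 (d = 4*(-¼) = -1)
17*((-6 + p(4))*d) = 17*((-6 + 0)*(-1)) = 17*(-6*(-1)) = 17*6 = 102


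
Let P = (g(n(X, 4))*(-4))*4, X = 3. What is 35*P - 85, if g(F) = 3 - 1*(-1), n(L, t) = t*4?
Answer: -2325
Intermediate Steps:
n(L, t) = 4*t
g(F) = 4 (g(F) = 3 + 1 = 4)
P = -64 (P = (4*(-4))*4 = -16*4 = -64)
35*P - 85 = 35*(-64) - 85 = -2240 - 85 = -2325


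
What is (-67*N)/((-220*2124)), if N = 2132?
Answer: 35711/116820 ≈ 0.30569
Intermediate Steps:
(-67*N)/((-220*2124)) = (-67*2132)/((-220*2124)) = -142844/(-467280) = -142844*(-1/467280) = 35711/116820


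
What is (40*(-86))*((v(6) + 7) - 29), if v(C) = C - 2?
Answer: 61920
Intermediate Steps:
v(C) = -2 + C
(40*(-86))*((v(6) + 7) - 29) = (40*(-86))*(((-2 + 6) + 7) - 29) = -3440*((4 + 7) - 29) = -3440*(11 - 29) = -3440*(-18) = 61920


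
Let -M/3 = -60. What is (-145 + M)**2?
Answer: 1225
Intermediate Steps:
M = 180 (M = -3*(-60) = 180)
(-145 + M)**2 = (-145 + 180)**2 = 35**2 = 1225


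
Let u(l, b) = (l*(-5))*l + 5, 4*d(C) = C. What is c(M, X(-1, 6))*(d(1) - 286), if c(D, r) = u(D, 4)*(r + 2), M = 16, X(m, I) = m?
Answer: 1457325/4 ≈ 3.6433e+5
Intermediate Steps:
d(C) = C/4
u(l, b) = 5 - 5*l² (u(l, b) = (-5*l)*l + 5 = -5*l² + 5 = 5 - 5*l²)
c(D, r) = (2 + r)*(5 - 5*D²) (c(D, r) = (5 - 5*D²)*(r + 2) = (5 - 5*D²)*(2 + r) = (2 + r)*(5 - 5*D²))
c(M, X(-1, 6))*(d(1) - 286) = (-5*(-1 + 16²)*(2 - 1))*((¼)*1 - 286) = (-5*(-1 + 256)*1)*(¼ - 286) = -5*255*1*(-1143/4) = -1275*(-1143/4) = 1457325/4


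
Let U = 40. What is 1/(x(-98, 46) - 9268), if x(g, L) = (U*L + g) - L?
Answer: -1/7572 ≈ -0.00013207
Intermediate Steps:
x(g, L) = g + 39*L (x(g, L) = (40*L + g) - L = (g + 40*L) - L = g + 39*L)
1/(x(-98, 46) - 9268) = 1/((-98 + 39*46) - 9268) = 1/((-98 + 1794) - 9268) = 1/(1696 - 9268) = 1/(-7572) = -1/7572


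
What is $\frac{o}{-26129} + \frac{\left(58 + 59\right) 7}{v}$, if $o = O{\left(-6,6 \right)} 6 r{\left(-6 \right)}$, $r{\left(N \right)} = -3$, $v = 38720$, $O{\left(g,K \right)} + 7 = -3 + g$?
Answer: $\frac{10248291}{1011714880} \approx 0.01013$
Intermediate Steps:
$O{\left(g,K \right)} = -10 + g$ ($O{\left(g,K \right)} = -7 + \left(-3 + g\right) = -10 + g$)
$o = 288$ ($o = \left(-10 - 6\right) 6 \left(-3\right) = \left(-16\right) 6 \left(-3\right) = \left(-96\right) \left(-3\right) = 288$)
$\frac{o}{-26129} + \frac{\left(58 + 59\right) 7}{v} = \frac{288}{-26129} + \frac{\left(58 + 59\right) 7}{38720} = 288 \left(- \frac{1}{26129}\right) + 117 \cdot 7 \cdot \frac{1}{38720} = - \frac{288}{26129} + 819 \cdot \frac{1}{38720} = - \frac{288}{26129} + \frac{819}{38720} = \frac{10248291}{1011714880}$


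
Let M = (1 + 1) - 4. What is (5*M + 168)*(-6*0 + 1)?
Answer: 158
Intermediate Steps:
M = -2 (M = 2 - 4 = -2)
(5*M + 168)*(-6*0 + 1) = (5*(-2) + 168)*(-6*0 + 1) = (-10 + 168)*(0 + 1) = 158*1 = 158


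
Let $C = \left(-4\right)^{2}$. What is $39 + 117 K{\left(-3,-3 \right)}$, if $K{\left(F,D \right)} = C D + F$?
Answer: $-5928$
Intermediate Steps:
$C = 16$
$K{\left(F,D \right)} = F + 16 D$ ($K{\left(F,D \right)} = 16 D + F = F + 16 D$)
$39 + 117 K{\left(-3,-3 \right)} = 39 + 117 \left(-3 + 16 \left(-3\right)\right) = 39 + 117 \left(-3 - 48\right) = 39 + 117 \left(-51\right) = 39 - 5967 = -5928$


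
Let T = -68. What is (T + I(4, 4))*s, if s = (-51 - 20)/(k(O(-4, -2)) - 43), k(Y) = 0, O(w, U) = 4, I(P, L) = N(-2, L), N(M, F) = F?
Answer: -4544/43 ≈ -105.67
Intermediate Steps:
I(P, L) = L
s = 71/43 (s = (-51 - 20)/(0 - 43) = -71/(-43) = -71*(-1/43) = 71/43 ≈ 1.6512)
(T + I(4, 4))*s = (-68 + 4)*(71/43) = -64*71/43 = -4544/43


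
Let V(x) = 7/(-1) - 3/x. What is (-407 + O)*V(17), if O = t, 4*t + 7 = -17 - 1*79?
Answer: 105591/34 ≈ 3105.6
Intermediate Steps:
V(x) = -7 - 3/x (V(x) = 7*(-1) - 3/x = -7 - 3/x)
t = -103/4 (t = -7/4 + (-17 - 1*79)/4 = -7/4 + (-17 - 79)/4 = -7/4 + (¼)*(-96) = -7/4 - 24 = -103/4 ≈ -25.750)
O = -103/4 ≈ -25.750
(-407 + O)*V(17) = (-407 - 103/4)*(-7 - 3/17) = -1731*(-7 - 3*1/17)/4 = -1731*(-7 - 3/17)/4 = -1731/4*(-122/17) = 105591/34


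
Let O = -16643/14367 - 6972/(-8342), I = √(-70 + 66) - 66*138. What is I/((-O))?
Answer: -545794686756/19334591 + 119849514*I/19334591 ≈ -28229.0 + 6.1987*I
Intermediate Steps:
I = -9108 + 2*I (I = √(-4) - 9108 = 2*I - 9108 = -9108 + 2*I ≈ -9108.0 + 2.0*I)
O = -19334591/59924757 (O = -16643*1/14367 - 6972*(-1/8342) = -16643/14367 + 3486/4171 = -19334591/59924757 ≈ -0.32265)
I/((-O)) = (-9108 + 2*I)/((-1*(-19334591/59924757))) = (-9108 + 2*I)/(19334591/59924757) = (-9108 + 2*I)*(59924757/19334591) = -545794686756/19334591 + 119849514*I/19334591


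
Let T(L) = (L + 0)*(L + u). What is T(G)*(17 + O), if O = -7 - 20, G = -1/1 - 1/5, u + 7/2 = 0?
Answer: -282/5 ≈ -56.400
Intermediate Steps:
u = -7/2 (u = -7/2 + 0 = -7/2 ≈ -3.5000)
G = -6/5 (G = -1*1 - 1*1/5 = -1 - 1/5 = -6/5 ≈ -1.2000)
O = -27
T(L) = L*(-7/2 + L) (T(L) = (L + 0)*(L - 7/2) = L*(-7/2 + L))
T(G)*(17 + O) = ((1/2)*(-6/5)*(-7 + 2*(-6/5)))*(17 - 27) = ((1/2)*(-6/5)*(-7 - 12/5))*(-10) = ((1/2)*(-6/5)*(-47/5))*(-10) = (141/25)*(-10) = -282/5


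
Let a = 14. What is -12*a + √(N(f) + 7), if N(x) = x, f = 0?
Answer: -168 + √7 ≈ -165.35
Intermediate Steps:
-12*a + √(N(f) + 7) = -12*14 + √(0 + 7) = -168 + √7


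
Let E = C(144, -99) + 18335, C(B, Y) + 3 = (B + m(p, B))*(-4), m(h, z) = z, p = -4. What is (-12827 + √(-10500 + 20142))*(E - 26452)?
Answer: 118931944 - 9272*√9642 ≈ 1.1802e+8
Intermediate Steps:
C(B, Y) = -3 - 8*B (C(B, Y) = -3 + (B + B)*(-4) = -3 + (2*B)*(-4) = -3 - 8*B)
E = 17180 (E = (-3 - 8*144) + 18335 = (-3 - 1152) + 18335 = -1155 + 18335 = 17180)
(-12827 + √(-10500 + 20142))*(E - 26452) = (-12827 + √(-10500 + 20142))*(17180 - 26452) = (-12827 + √9642)*(-9272) = 118931944 - 9272*√9642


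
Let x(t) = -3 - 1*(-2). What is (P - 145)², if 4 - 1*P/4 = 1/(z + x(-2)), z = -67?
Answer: 4804864/289 ≈ 16626.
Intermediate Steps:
x(t) = -1 (x(t) = -3 + 2 = -1)
P = 273/17 (P = 16 - 4/(-67 - 1) = 16 - 4/(-68) = 16 - 4*(-1/68) = 16 + 1/17 = 273/17 ≈ 16.059)
(P - 145)² = (273/17 - 145)² = (-2192/17)² = 4804864/289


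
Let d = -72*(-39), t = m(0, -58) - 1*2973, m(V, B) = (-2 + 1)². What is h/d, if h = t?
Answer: -743/702 ≈ -1.0584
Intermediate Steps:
m(V, B) = 1 (m(V, B) = (-1)² = 1)
t = -2972 (t = 1 - 1*2973 = 1 - 2973 = -2972)
d = 2808
h = -2972
h/d = -2972/2808 = -2972*1/2808 = -743/702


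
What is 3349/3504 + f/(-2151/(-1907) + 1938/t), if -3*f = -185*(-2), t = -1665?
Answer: 457519315433/133561968 ≈ 3425.5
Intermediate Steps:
f = -370/3 (f = -(-185)*(-2)/3 = -⅓*370 = -370/3 ≈ -123.33)
3349/3504 + f/(-2151/(-1907) + 1938/t) = 3349/3504 - 370/(3*(-2151/(-1907) + 1938/(-1665))) = 3349*(1/3504) - 370/(3*(-2151*(-1/1907) + 1938*(-1/1665))) = 3349/3504 - 370/(3*(2151/1907 - 646/555)) = 3349/3504 - 370/(3*(-38117/1058385)) = 3349/3504 - 370/3*(-1058385/38117) = 3349/3504 + 130534150/38117 = 457519315433/133561968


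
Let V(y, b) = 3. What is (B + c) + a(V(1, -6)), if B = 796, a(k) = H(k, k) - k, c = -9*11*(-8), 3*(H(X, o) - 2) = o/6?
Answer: 9523/6 ≈ 1587.2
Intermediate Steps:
H(X, o) = 2 + o/18 (H(X, o) = 2 + (o/6)/3 = 2 + o/18)
c = 792 (c = -99*(-8) = 792)
a(k) = 2 - 17*k/18 (a(k) = (2 + k/18) - k = 2 - 17*k/18)
(B + c) + a(V(1, -6)) = (796 + 792) + (2 - 17/18*3) = 1588 + (2 - 17/6) = 1588 - 5/6 = 9523/6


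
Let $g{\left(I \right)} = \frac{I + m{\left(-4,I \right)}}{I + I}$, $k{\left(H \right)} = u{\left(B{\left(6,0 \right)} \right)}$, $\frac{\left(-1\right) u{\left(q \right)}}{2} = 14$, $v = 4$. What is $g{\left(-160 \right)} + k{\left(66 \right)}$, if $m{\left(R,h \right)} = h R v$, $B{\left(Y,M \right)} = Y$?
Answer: $- \frac{71}{2} \approx -35.5$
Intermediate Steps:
$u{\left(q \right)} = -28$ ($u{\left(q \right)} = \left(-2\right) 14 = -28$)
$m{\left(R,h \right)} = 4 R h$ ($m{\left(R,h \right)} = h R 4 = R h 4 = 4 R h$)
$k{\left(H \right)} = -28$
$g{\left(I \right)} = - \frac{15}{2}$ ($g{\left(I \right)} = \frac{I + 4 \left(-4\right) I}{I + I} = \frac{I - 16 I}{2 I} = - 15 I \frac{1}{2 I} = - \frac{15}{2}$)
$g{\left(-160 \right)} + k{\left(66 \right)} = - \frac{15}{2} - 28 = - \frac{71}{2}$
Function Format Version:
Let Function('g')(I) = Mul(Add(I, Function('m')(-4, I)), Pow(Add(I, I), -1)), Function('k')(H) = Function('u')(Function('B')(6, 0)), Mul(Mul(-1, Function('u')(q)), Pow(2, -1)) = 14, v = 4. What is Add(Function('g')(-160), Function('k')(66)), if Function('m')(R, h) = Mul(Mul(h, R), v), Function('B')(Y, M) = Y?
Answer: Rational(-71, 2) ≈ -35.500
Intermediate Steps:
Function('u')(q) = -28 (Function('u')(q) = Mul(-2, 14) = -28)
Function('m')(R, h) = Mul(4, R, h) (Function('m')(R, h) = Mul(Mul(h, R), 4) = Mul(Mul(R, h), 4) = Mul(4, R, h))
Function('k')(H) = -28
Function('g')(I) = Rational(-15, 2) (Function('g')(I) = Mul(Add(I, Mul(4, -4, I)), Pow(Add(I, I), -1)) = Mul(Add(I, Mul(-16, I)), Pow(Mul(2, I), -1)) = Mul(Mul(-15, I), Mul(Rational(1, 2), Pow(I, -1))) = Rational(-15, 2))
Add(Function('g')(-160), Function('k')(66)) = Add(Rational(-15, 2), -28) = Rational(-71, 2)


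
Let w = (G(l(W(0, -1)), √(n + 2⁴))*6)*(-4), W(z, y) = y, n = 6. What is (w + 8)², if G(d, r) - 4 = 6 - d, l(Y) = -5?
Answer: 123904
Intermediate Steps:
G(d, r) = 10 - d (G(d, r) = 4 + (6 - d) = 10 - d)
w = -360 (w = ((10 - 1*(-5))*6)*(-4) = ((10 + 5)*6)*(-4) = (15*6)*(-4) = 90*(-4) = -360)
(w + 8)² = (-360 + 8)² = (-352)² = 123904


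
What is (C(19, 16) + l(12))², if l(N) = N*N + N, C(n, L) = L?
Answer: 29584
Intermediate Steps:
l(N) = N + N² (l(N) = N² + N = N + N²)
(C(19, 16) + l(12))² = (16 + 12*(1 + 12))² = (16 + 12*13)² = (16 + 156)² = 172² = 29584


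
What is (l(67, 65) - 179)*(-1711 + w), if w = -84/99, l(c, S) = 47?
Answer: 225964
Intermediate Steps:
w = -28/33 (w = -84/99 = -3*28/99 = -28/33 ≈ -0.84848)
(l(67, 65) - 179)*(-1711 + w) = (47 - 179)*(-1711 - 28/33) = -132*(-56491/33) = 225964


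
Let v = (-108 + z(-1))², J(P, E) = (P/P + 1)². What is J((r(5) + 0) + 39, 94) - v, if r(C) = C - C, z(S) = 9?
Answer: -9797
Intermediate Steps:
r(C) = 0
J(P, E) = 4 (J(P, E) = (1 + 1)² = 2² = 4)
v = 9801 (v = (-108 + 9)² = (-99)² = 9801)
J((r(5) + 0) + 39, 94) - v = 4 - 1*9801 = 4 - 9801 = -9797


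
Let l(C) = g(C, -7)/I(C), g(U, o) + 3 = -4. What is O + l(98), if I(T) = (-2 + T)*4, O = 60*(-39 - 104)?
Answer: -3294727/384 ≈ -8580.0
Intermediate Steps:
O = -8580 (O = 60*(-143) = -8580)
g(U, o) = -7 (g(U, o) = -3 - 4 = -7)
I(T) = -8 + 4*T
l(C) = -7/(-8 + 4*C)
O + l(98) = -8580 - 7/(-8 + 4*98) = -8580 - 7/(-8 + 392) = -8580 - 7/384 = -3294727/384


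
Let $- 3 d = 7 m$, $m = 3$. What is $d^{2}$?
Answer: $49$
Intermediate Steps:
$d = -7$ ($d = - \frac{7 \cdot 3}{3} = \left(- \frac{1}{3}\right) 21 = -7$)
$d^{2} = \left(-7\right)^{2} = 49$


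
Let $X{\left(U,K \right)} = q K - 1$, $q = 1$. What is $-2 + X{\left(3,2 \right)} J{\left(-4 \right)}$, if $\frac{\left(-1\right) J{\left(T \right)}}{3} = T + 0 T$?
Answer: $10$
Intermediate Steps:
$X{\left(U,K \right)} = -1 + K$ ($X{\left(U,K \right)} = 1 K - 1 = K - 1 = -1 + K$)
$J{\left(T \right)} = - 3 T$ ($J{\left(T \right)} = - 3 \left(T + 0 T\right) = - 3 \left(T + 0\right) = - 3 T$)
$-2 + X{\left(3,2 \right)} J{\left(-4 \right)} = -2 + \left(-1 + 2\right) \left(\left(-3\right) \left(-4\right)\right) = -2 + 1 \cdot 12 = -2 + 12 = 10$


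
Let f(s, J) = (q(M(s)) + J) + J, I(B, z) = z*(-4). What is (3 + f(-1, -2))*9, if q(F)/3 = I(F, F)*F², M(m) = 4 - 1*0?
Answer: -6921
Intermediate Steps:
M(m) = 4 (M(m) = 4 + 0 = 4)
I(B, z) = -4*z
q(F) = -12*F³ (q(F) = 3*((-4*F)*F²) = 3*(-4*F³) = -12*F³)
f(s, J) = -768 + 2*J (f(s, J) = (-12*4³ + J) + J = (-12*64 + J) + J = (-768 + J) + J = -768 + 2*J)
(3 + f(-1, -2))*9 = (3 + (-768 + 2*(-2)))*9 = (3 + (-768 - 4))*9 = (3 - 772)*9 = -769*9 = -6921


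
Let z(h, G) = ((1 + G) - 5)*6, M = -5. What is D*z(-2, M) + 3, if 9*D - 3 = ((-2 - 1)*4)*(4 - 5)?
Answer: -87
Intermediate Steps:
z(h, G) = -24 + 6*G (z(h, G) = (-4 + G)*6 = -24 + 6*G)
D = 5/3 (D = ⅓ + (((-2 - 1)*4)*(4 - 5))/9 = ⅓ + (-3*4*(-1))/9 = ⅓ + (-12*(-1))/9 = ⅓ + (⅑)*12 = ⅓ + 4/3 = 5/3 ≈ 1.6667)
D*z(-2, M) + 3 = 5*(-24 + 6*(-5))/3 + 3 = 5*(-24 - 30)/3 + 3 = (5/3)*(-54) + 3 = -90 + 3 = -87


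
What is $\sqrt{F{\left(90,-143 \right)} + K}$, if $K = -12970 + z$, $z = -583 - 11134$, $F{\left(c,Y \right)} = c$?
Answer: $3 i \sqrt{2733} \approx 156.83 i$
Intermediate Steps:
$z = -11717$
$K = -24687$ ($K = -12970 - 11717 = -24687$)
$\sqrt{F{\left(90,-143 \right)} + K} = \sqrt{90 - 24687} = \sqrt{-24597} = 3 i \sqrt{2733}$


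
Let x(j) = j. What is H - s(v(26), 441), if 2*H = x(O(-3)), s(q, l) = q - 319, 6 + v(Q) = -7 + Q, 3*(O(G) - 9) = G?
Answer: 310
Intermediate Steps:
O(G) = 9 + G/3
v(Q) = -13 + Q (v(Q) = -6 + (-7 + Q) = -13 + Q)
s(q, l) = -319 + q
H = 4 (H = (9 + (⅓)*(-3))/2 = (9 - 1)/2 = (½)*8 = 4)
H - s(v(26), 441) = 4 - (-319 + (-13 + 26)) = 4 - (-319 + 13) = 4 - 1*(-306) = 4 + 306 = 310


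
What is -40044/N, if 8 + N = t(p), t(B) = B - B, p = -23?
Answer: 10011/2 ≈ 5005.5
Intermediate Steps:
t(B) = 0
N = -8 (N = -8 + 0 = -8)
-40044/N = -40044/(-8) = -40044*(-⅛) = 10011/2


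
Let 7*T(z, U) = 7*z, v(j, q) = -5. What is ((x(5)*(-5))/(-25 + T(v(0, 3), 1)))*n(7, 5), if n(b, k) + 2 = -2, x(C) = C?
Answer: -10/3 ≈ -3.3333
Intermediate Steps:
n(b, k) = -4 (n(b, k) = -2 - 2 = -4)
T(z, U) = z (T(z, U) = (7*z)/7 = z)
((x(5)*(-5))/(-25 + T(v(0, 3), 1)))*n(7, 5) = ((5*(-5))/(-25 - 5))*(-4) = (-25/(-30))*(-4) = -1/30*(-25)*(-4) = (⅚)*(-4) = -10/3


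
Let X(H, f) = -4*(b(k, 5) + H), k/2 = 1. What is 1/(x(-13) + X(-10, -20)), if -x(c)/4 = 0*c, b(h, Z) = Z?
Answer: 1/20 ≈ 0.050000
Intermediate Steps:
k = 2 (k = 2*1 = 2)
X(H, f) = -20 - 4*H (X(H, f) = -4*(5 + H) = -20 - 4*H)
x(c) = 0 (x(c) = -0*c = -4*0 = 0)
1/(x(-13) + X(-10, -20)) = 1/(0 + (-20 - 4*(-10))) = 1/(0 + (-20 + 40)) = 1/(0 + 20) = 1/20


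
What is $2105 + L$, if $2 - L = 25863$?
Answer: $-23756$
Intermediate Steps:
$L = -25861$ ($L = 2 - 25863 = -25861$)
$2105 + L = 2105 - 25861 = -23756$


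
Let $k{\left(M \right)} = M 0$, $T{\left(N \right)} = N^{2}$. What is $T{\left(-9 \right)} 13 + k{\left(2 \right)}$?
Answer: $1053$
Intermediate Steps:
$k{\left(M \right)} = 0$
$T{\left(-9 \right)} 13 + k{\left(2 \right)} = \left(-9\right)^{2} \cdot 13 + 0 = 81 \cdot 13 + 0 = 1053 + 0 = 1053$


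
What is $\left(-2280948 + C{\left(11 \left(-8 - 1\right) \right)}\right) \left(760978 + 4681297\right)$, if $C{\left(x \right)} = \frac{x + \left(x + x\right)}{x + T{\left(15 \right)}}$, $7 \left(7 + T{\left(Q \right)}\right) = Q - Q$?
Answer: $- \frac{1315834288974525}{106} \approx -1.2414 \cdot 10^{13}$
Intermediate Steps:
$T{\left(Q \right)} = -7$ ($T{\left(Q \right)} = -7 + \frac{Q - Q}{7} = -7 + \frac{1}{7} \cdot 0 = -7 + 0 = -7$)
$C{\left(x \right)} = \frac{3 x}{-7 + x}$ ($C{\left(x \right)} = \frac{x + \left(x + x\right)}{x - 7} = \frac{x + 2 x}{-7 + x} = \frac{3 x}{-7 + x}$)
$\left(-2280948 + C{\left(11 \left(-8 - 1\right) \right)}\right) \left(760978 + 4681297\right) = \left(-2280948 + \frac{3 \cdot 11 \left(-8 - 1\right)}{-7 + 11 \left(-8 - 1\right)}\right) \left(760978 + 4681297\right) = \left(-2280948 + \frac{3 \cdot 11 \left(-9\right)}{-7 + 11 \left(-9\right)}\right) 5442275 = \left(-2280948 + 3 \left(-99\right) \frac{1}{-7 - 99}\right) 5442275 = \left(-2280948 + 3 \left(-99\right) \frac{1}{-106}\right) 5442275 = \left(-2280948 + 3 \left(-99\right) \left(- \frac{1}{106}\right)\right) 5442275 = \left(-2280948 + \frac{297}{106}\right) 5442275 = \left(- \frac{241780191}{106}\right) 5442275 = - \frac{1315834288974525}{106}$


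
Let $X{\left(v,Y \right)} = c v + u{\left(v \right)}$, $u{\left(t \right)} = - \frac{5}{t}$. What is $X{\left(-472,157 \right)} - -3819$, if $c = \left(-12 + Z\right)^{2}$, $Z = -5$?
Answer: $- \frac{62582003}{472} \approx -1.3259 \cdot 10^{5}$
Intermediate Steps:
$c = 289$ ($c = \left(-12 - 5\right)^{2} = \left(-17\right)^{2} = 289$)
$X{\left(v,Y \right)} = - \frac{5}{v} + 289 v$ ($X{\left(v,Y \right)} = 289 v - \frac{5}{v} = - \frac{5}{v} + 289 v$)
$X{\left(-472,157 \right)} - -3819 = \left(- \frac{5}{-472} + 289 \left(-472\right)\right) - -3819 = \left(\left(-5\right) \left(- \frac{1}{472}\right) - 136408\right) + 3819 = \left(\frac{5}{472} - 136408\right) + 3819 = - \frac{64384571}{472} + 3819 = - \frac{62582003}{472}$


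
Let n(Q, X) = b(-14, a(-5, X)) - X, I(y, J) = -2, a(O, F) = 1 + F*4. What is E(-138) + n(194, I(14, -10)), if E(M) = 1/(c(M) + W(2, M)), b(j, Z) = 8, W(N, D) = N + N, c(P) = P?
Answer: 1339/134 ≈ 9.9925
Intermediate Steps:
a(O, F) = 1 + 4*F
W(N, D) = 2*N
n(Q, X) = 8 - X
E(M) = 1/(4 + M) (E(M) = 1/(M + 2*2) = 1/(M + 4) = 1/(4 + M))
E(-138) + n(194, I(14, -10)) = 1/(4 - 138) + (8 - 1*(-2)) = 1/(-134) + (8 + 2) = -1/134 + 10 = 1339/134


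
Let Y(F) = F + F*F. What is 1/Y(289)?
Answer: 1/83810 ≈ 1.1932e-5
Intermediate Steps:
Y(F) = F + F**2
1/Y(289) = 1/(289*(1 + 289)) = 1/(289*290) = 1/83810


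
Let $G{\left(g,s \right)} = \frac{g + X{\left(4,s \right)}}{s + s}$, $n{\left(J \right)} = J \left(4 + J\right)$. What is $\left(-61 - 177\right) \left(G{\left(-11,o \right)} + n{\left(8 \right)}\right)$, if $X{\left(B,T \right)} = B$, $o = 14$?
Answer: $- \frac{45577}{2} \approx -22789.0$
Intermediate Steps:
$G{\left(g,s \right)} = \frac{4 + g}{2 s}$ ($G{\left(g,s \right)} = \frac{g + 4}{s + s} = \frac{4 + g}{2 s}$)
$\left(-61 - 177\right) \left(G{\left(-11,o \right)} + n{\left(8 \right)}\right) = \left(-61 - 177\right) \left(\frac{4 - 11}{2 \cdot 14} + 8 \left(4 + 8\right)\right) = - 238 \left(\frac{1}{2} \cdot \frac{1}{14} \left(-7\right) + 8 \cdot 12\right) = - 238 \left(- \frac{1}{4} + 96\right) = \left(-238\right) \frac{383}{4} = - \frac{45577}{2}$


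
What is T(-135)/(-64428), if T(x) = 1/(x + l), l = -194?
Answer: 1/21196812 ≈ 4.7177e-8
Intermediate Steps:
T(x) = 1/(-194 + x) (T(x) = 1/(x - 194) = 1/(-194 + x))
T(-135)/(-64428) = 1/(-194 - 135*(-64428)) = -1/64428/(-329) = -1/329*(-1/64428) = 1/21196812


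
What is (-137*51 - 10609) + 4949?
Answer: -12647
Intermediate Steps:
(-137*51 - 10609) + 4949 = (-6987 - 10609) + 4949 = -17596 + 4949 = -12647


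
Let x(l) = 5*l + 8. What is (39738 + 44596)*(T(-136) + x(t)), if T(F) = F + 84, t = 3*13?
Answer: 12734434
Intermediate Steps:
t = 39
T(F) = 84 + F
x(l) = 8 + 5*l
(39738 + 44596)*(T(-136) + x(t)) = (39738 + 44596)*((84 - 136) + (8 + 5*39)) = 84334*(-52 + (8 + 195)) = 84334*(-52 + 203) = 84334*151 = 12734434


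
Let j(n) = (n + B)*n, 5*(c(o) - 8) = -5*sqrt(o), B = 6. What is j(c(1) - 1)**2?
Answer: 5184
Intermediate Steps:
c(o) = 8 - sqrt(o) (c(o) = 8 + (-5*sqrt(o))/5 = 8 - sqrt(o))
j(n) = n*(6 + n) (j(n) = (n + 6)*n = (6 + n)*n = n*(6 + n))
j(c(1) - 1)**2 = (((8 - sqrt(1)) - 1)*(6 + ((8 - sqrt(1)) - 1)))**2 = (((8 - 1*1) - 1)*(6 + ((8 - 1*1) - 1)))**2 = (((8 - 1) - 1)*(6 + ((8 - 1) - 1)))**2 = ((7 - 1)*(6 + (7 - 1)))**2 = (6*(6 + 6))**2 = (6*12)**2 = 72**2 = 5184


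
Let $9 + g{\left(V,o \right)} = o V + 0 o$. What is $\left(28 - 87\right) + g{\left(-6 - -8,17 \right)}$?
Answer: $-34$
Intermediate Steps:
$g{\left(V,o \right)} = -9 + V o$ ($g{\left(V,o \right)} = -9 + \left(o V + 0 o\right) = -9 + \left(V o + 0\right) = -9 + V o$)
$\left(28 - 87\right) + g{\left(-6 - -8,17 \right)} = \left(28 - 87\right) - \left(9 - \left(-6 - -8\right) 17\right) = \left(28 - 87\right) - \left(9 - \left(-6 + 8\right) 17\right) = -59 + \left(-9 + 2 \cdot 17\right) = -59 + \left(-9 + 34\right) = -59 + 25 = -34$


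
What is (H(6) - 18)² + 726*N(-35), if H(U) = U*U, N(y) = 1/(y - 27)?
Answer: 9681/31 ≈ 312.29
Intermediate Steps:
N(y) = 1/(-27 + y)
H(U) = U²
(H(6) - 18)² + 726*N(-35) = (6² - 18)² + 726/(-27 - 35) = (36 - 18)² + 726/(-62) = 18² + 726*(-1/62) = 324 - 363/31 = 9681/31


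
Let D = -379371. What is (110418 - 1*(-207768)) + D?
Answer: -61185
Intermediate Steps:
(110418 - 1*(-207768)) + D = (110418 - 1*(-207768)) - 379371 = (110418 + 207768) - 379371 = 318186 - 379371 = -61185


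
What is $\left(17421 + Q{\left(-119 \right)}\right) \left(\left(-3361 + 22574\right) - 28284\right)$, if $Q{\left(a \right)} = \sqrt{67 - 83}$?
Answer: $-158025891 - 36284 i \approx -1.5803 \cdot 10^{8} - 36284.0 i$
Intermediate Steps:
$Q{\left(a \right)} = 4 i$ ($Q{\left(a \right)} = \sqrt{-16} = 4 i$)
$\left(17421 + Q{\left(-119 \right)}\right) \left(\left(-3361 + 22574\right) - 28284\right) = \left(17421 + 4 i\right) \left(\left(-3361 + 22574\right) - 28284\right) = \left(17421 + 4 i\right) \left(19213 - 28284\right) = \left(17421 + 4 i\right) \left(-9071\right) = -158025891 - 36284 i$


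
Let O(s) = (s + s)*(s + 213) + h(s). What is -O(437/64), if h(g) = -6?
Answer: -6135865/2048 ≈ -2996.0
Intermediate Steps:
O(s) = -6 + 2*s*(213 + s) (O(s) = (s + s)*(s + 213) - 6 = (2*s)*(213 + s) - 6 = 2*s*(213 + s) - 6 = -6 + 2*s*(213 + s))
-O(437/64) = -(-6 + 2*(437/64)² + 426*(437/64)) = -(-6 + 2*(190969/4096) + 93081/32) = -(-6 + 190969/2048 + 93081/32) = -1*6135865/2048 = -6135865/2048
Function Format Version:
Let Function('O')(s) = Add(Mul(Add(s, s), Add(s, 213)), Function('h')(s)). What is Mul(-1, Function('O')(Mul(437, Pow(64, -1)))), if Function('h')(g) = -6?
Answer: Rational(-6135865, 2048) ≈ -2996.0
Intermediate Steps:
Function('O')(s) = Add(-6, Mul(2, s, Add(213, s))) (Function('O')(s) = Add(Mul(Add(s, s), Add(s, 213)), -6) = Add(Mul(Mul(2, s), Add(213, s)), -6) = Add(Mul(2, s, Add(213, s)), -6) = Add(-6, Mul(2, s, Add(213, s))))
Mul(-1, Function('O')(Mul(437, Pow(64, -1)))) = Mul(-1, Add(-6, Mul(2, Pow(Mul(437, Pow(64, -1)), 2)), Mul(426, Mul(437, Pow(64, -1))))) = Mul(-1, Add(-6, Mul(2, Pow(Mul(437, Rational(1, 64)), 2)), Mul(426, Mul(437, Rational(1, 64))))) = Mul(-1, Add(-6, Mul(2, Pow(Rational(437, 64), 2)), Mul(426, Rational(437, 64)))) = Mul(-1, Add(-6, Mul(2, Rational(190969, 4096)), Rational(93081, 32))) = Mul(-1, Add(-6, Rational(190969, 2048), Rational(93081, 32))) = Mul(-1, Rational(6135865, 2048)) = Rational(-6135865, 2048)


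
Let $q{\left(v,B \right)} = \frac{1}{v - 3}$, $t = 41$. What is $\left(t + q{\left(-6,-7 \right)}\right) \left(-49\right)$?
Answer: $- \frac{18032}{9} \approx -2003.6$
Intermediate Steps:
$q{\left(v,B \right)} = \frac{1}{-3 + v}$
$\left(t + q{\left(-6,-7 \right)}\right) \left(-49\right) = \left(41 + \frac{1}{-3 - 6}\right) \left(-49\right) = \left(41 + \frac{1}{-9}\right) \left(-49\right) = \left(41 - \frac{1}{9}\right) \left(-49\right) = \frac{368}{9} \left(-49\right) = - \frac{18032}{9}$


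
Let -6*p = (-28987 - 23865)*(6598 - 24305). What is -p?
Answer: 467925182/3 ≈ 1.5598e+8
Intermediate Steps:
p = -467925182/3 (p = -(-28987 - 23865)*(6598 - 24305)/6 = -(-26426)*(-17707)/3 = -1/6*935850364 = -467925182/3 ≈ -1.5598e+8)
-p = -1*(-467925182/3) = 467925182/3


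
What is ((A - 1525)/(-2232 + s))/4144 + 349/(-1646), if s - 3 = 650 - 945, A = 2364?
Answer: -1825865569/8608132288 ≈ -0.21211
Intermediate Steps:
s = -292 (s = 3 + (650 - 945) = 3 - 295 = -292)
((A - 1525)/(-2232 + s))/4144 + 349/(-1646) = ((2364 - 1525)/(-2232 - 292))/4144 + 349/(-1646) = (839/(-2524))*(1/4144) + 349*(-1/1646) = (839*(-1/2524))*(1/4144) - 349/1646 = -839/2524*1/4144 - 349/1646 = -839/10459456 - 349/1646 = -1825865569/8608132288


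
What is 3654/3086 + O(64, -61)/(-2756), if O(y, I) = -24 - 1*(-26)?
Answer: 2516063/2126254 ≈ 1.1833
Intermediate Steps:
O(y, I) = 2 (O(y, I) = -24 + 26 = 2)
3654/3086 + O(64, -61)/(-2756) = 3654/3086 + 2/(-2756) = 3654*(1/3086) + 2*(-1/2756) = 1827/1543 - 1/1378 = 2516063/2126254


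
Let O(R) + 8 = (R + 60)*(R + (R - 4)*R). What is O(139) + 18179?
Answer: 3780067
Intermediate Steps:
O(R) = -8 + (60 + R)*(R + R*(-4 + R)) (O(R) = -8 + (R + 60)*(R + (R - 4)*R) = -8 + (60 + R)*(R + (-4 + R)*R) = -8 + (60 + R)*(R + R*(-4 + R)))
O(139) + 18179 = (-8 + 139³ - 180*139 + 57*139²) + 18179 = (-8 + 2685619 - 25020 + 57*19321) + 18179 = (-8 + 2685619 - 25020 + 1101297) + 18179 = 3761888 + 18179 = 3780067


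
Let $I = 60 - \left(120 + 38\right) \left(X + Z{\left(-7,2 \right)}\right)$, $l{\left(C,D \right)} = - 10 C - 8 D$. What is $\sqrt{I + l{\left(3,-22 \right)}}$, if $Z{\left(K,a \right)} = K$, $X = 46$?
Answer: $2 i \sqrt{1489} \approx 77.175 i$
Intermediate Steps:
$I = -6102$ ($I = 60 - \left(120 + 38\right) \left(46 - 7\right) = 60 - 158 \cdot 39 = 60 - 6162 = -6102$)
$\sqrt{I + l{\left(3,-22 \right)}} = \sqrt{-6102 - -146} = \sqrt{-6102 + \left(-30 + 176\right)} = \sqrt{-6102 + 146} = \sqrt{-5956} = 2 i \sqrt{1489}$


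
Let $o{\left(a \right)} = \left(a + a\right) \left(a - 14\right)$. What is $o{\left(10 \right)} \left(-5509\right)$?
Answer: $440720$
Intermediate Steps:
$o{\left(a \right)} = 2 a \left(-14 + a\right)$
$o{\left(10 \right)} \left(-5509\right) = 2 \cdot 10 \left(-14 + 10\right) \left(-5509\right) = 2 \cdot 10 \left(-4\right) \left(-5509\right) = \left(-80\right) \left(-5509\right) = 440720$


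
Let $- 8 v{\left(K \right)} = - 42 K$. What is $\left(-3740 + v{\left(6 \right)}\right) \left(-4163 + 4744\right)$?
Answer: $- \frac{4309277}{2} \approx -2.1546 \cdot 10^{6}$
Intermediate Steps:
$v{\left(K \right)} = \frac{21 K}{4}$ ($v{\left(K \right)} = - \frac{\left(-42\right) K}{8} = \frac{21 K}{4}$)
$\left(-3740 + v{\left(6 \right)}\right) \left(-4163 + 4744\right) = \left(-3740 + \frac{21}{4} \cdot 6\right) \left(-4163 + 4744\right) = \left(-3740 + \frac{63}{2}\right) 581 = \left(- \frac{7417}{2}\right) 581 = - \frac{4309277}{2}$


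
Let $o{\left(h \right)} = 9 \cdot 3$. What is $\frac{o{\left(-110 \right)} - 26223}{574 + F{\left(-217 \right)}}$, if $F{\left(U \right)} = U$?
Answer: $- \frac{8732}{119} \approx -73.378$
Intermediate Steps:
$o{\left(h \right)} = 27$
$\frac{o{\left(-110 \right)} - 26223}{574 + F{\left(-217 \right)}} = \frac{27 - 26223}{574 - 217} = - \frac{26196}{357} = \left(-26196\right) \frac{1}{357} = - \frac{8732}{119}$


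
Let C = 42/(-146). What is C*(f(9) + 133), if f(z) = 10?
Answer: -3003/73 ≈ -41.137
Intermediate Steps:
C = -21/73 (C = 42*(-1/146) = -21/73 ≈ -0.28767)
C*(f(9) + 133) = -21*(10 + 133)/73 = -21/73*143 = -3003/73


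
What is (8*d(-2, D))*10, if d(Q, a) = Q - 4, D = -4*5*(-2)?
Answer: -480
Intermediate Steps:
D = 40 (D = -20*(-2) = 40)
d(Q, a) = -4 + Q
(8*d(-2, D))*10 = (8*(-4 - 2))*10 = (8*(-6))*10 = -48*10 = -480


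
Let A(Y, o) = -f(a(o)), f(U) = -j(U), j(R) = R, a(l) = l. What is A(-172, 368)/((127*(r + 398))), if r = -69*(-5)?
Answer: 368/94361 ≈ 0.0038999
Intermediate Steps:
r = 345
f(U) = -U
A(Y, o) = o (A(Y, o) = -(-1)*o = o)
A(-172, 368)/((127*(r + 398))) = 368/((127*(345 + 398))) = 368/((127*743)) = 368/94361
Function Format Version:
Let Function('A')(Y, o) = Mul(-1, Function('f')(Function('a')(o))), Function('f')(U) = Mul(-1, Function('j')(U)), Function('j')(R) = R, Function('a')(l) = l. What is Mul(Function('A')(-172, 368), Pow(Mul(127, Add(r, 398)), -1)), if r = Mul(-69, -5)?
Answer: Rational(368, 94361) ≈ 0.0038999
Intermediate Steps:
r = 345
Function('f')(U) = Mul(-1, U)
Function('A')(Y, o) = o (Function('A')(Y, o) = Mul(-1, Mul(-1, o)) = o)
Mul(Function('A')(-172, 368), Pow(Mul(127, Add(r, 398)), -1)) = Mul(368, Pow(Mul(127, Add(345, 398)), -1)) = Mul(368, Pow(Mul(127, 743), -1)) = Mul(368, Pow(94361, -1)) = Mul(368, Rational(1, 94361)) = Rational(368, 94361)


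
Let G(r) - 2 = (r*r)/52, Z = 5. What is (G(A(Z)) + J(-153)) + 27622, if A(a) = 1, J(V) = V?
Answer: 1428493/52 ≈ 27471.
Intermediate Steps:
G(r) = 2 + r²/52 (G(r) = 2 + (r*r)/52 = 2 + r²*(1/52) = 2 + r²/52)
(G(A(Z)) + J(-153)) + 27622 = ((2 + (1/52)*1²) - 153) + 27622 = ((2 + (1/52)*1) - 153) + 27622 = ((2 + 1/52) - 153) + 27622 = (105/52 - 153) + 27622 = -7851/52 + 27622 = 1428493/52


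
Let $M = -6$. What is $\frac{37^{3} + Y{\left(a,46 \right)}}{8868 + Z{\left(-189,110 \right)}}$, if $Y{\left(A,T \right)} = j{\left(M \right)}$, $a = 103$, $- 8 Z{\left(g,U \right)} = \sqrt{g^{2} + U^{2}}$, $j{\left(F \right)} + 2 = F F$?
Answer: $\frac{28767508224}{5033003315} + \frac{405496 \sqrt{47821}}{5033003315} \approx 5.7334$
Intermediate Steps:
$j{\left(F \right)} = -2 + F^{2}$ ($j{\left(F \right)} = -2 + F F = -2 + F^{2}$)
$Z{\left(g,U \right)} = - \frac{\sqrt{U^{2} + g^{2}}}{8}$ ($Z{\left(g,U \right)} = - \frac{\sqrt{g^{2} + U^{2}}}{8} = - \frac{\sqrt{U^{2} + g^{2}}}{8}$)
$Y{\left(A,T \right)} = 34$ ($Y{\left(A,T \right)} = -2 + \left(-6\right)^{2} = -2 + 36 = 34$)
$\frac{37^{3} + Y{\left(a,46 \right)}}{8868 + Z{\left(-189,110 \right)}} = \frac{37^{3} + 34}{8868 - \frac{\sqrt{110^{2} + \left(-189\right)^{2}}}{8}} = \frac{50653 + 34}{8868 - \frac{\sqrt{12100 + 35721}}{8}} = \frac{50687}{8868 - \frac{\sqrt{47821}}{8}}$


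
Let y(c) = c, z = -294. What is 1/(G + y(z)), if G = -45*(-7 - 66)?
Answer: 1/2991 ≈ 0.00033434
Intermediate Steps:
G = 3285 (G = -45*(-73) = 3285)
1/(G + y(z)) = 1/(3285 - 294) = 1/2991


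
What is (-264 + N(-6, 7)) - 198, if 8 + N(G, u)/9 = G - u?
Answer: -651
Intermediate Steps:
N(G, u) = -72 - 9*u + 9*G (N(G, u) = -72 + 9*(G - u) = -72 + (-9*u + 9*G) = -72 - 9*u + 9*G)
(-264 + N(-6, 7)) - 198 = (-264 + (-72 - 9*7 + 9*(-6))) - 198 = (-264 + (-72 - 63 - 54)) - 198 = (-264 - 189) - 198 = -453 - 198 = -651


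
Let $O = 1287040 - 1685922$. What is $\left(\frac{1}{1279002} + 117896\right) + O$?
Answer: $- \frac{359381655971}{1279002} \approx -2.8099 \cdot 10^{5}$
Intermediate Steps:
$O = -398882$ ($O = 1287040 - 1685922 = -398882$)
$\left(\frac{1}{1279002} + 117896\right) + O = \left(\frac{1}{1279002} + 117896\right) - 398882 = \frac{150789219793}{1279002} - 398882 = - \frac{359381655971}{1279002}$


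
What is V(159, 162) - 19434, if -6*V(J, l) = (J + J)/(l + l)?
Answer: -6296669/324 ≈ -19434.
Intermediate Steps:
V(J, l) = -J/(6*l) (V(J, l) = -(J + J)/(6*(l + l)) = -2*J/(6*(2*l)) = -2*J*1/(2*l)/6 = -J/(6*l))
V(159, 162) - 19434 = -⅙*159/162 - 19434 = -⅙*159*1/162 - 19434 = -53/324 - 19434 = -6296669/324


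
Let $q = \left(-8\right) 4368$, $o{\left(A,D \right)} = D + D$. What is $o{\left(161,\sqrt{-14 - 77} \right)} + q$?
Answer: $-34944 + 2 i \sqrt{91} \approx -34944.0 + 19.079 i$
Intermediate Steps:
$o{\left(A,D \right)} = 2 D$
$q = -34944$
$o{\left(161,\sqrt{-14 - 77} \right)} + q = 2 \sqrt{-14 - 77} - 34944 = 2 \sqrt{-91} - 34944 = 2 i \sqrt{91} - 34944 = -34944 + 2 i \sqrt{91}$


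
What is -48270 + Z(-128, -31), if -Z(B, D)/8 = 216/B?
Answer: -96513/2 ≈ -48257.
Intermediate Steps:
Z(B, D) = -1728/B
-48270 + Z(-128, -31) = -48270 - 1728/(-128) = -48270 - 1728*(-1/128) = -48270 + 27/2 = -96513/2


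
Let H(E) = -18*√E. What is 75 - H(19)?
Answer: 75 + 18*√19 ≈ 153.46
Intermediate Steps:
75 - H(19) = 75 - (-18)*√19 = 75 + 18*√19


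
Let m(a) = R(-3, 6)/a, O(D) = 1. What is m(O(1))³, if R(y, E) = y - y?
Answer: 0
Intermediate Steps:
R(y, E) = 0
m(a) = 0 (m(a) = 0/a = 0)
m(O(1))³ = 0³ = 0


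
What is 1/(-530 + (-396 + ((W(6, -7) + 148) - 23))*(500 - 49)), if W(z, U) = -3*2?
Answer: -1/125457 ≈ -7.9709e-6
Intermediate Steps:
W(z, U) = -6
1/(-530 + (-396 + ((W(6, -7) + 148) - 23))*(500 - 49)) = 1/(-530 + (-396 + ((-6 + 148) - 23))*(500 - 49)) = 1/(-530 + (-396 + (142 - 23))*451) = 1/(-530 + (-396 + 119)*451) = 1/(-530 - 277*451) = 1/(-530 - 124927) = 1/(-125457) = -1/125457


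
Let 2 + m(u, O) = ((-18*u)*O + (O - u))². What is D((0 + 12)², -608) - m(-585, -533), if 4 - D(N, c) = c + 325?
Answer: -31499460303555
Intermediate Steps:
D(N, c) = -321 - c (D(N, c) = 4 - (c + 325) = 4 - (325 + c) = 4 + (-325 - c) = -321 - c)
m(u, O) = -2 + (O - u - 18*O*u)² (m(u, O) = -2 + ((-18*u)*O + (O - u))² = -2 + (-18*O*u + (O - u))² = -2 + (O - u - 18*O*u)²)
D((0 + 12)², -608) - m(-585, -533) = (-321 - 1*(-608)) - (-2 + (-585 - 1*(-533) + 18*(-533)*(-585))²) = (-321 + 608) - (-2 + (-585 + 533 + 5612490)²) = 287 - (-2 + 5612438²) = 287 - (-2 + 31499460303844) = 287 - 1*31499460303842 = 287 - 31499460303842 = -31499460303555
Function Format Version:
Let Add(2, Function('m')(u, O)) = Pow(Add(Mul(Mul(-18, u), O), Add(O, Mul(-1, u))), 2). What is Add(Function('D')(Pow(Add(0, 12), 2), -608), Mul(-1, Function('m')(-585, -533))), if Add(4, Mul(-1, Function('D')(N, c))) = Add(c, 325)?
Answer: -31499460303555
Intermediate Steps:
Function('D')(N, c) = Add(-321, Mul(-1, c)) (Function('D')(N, c) = Add(4, Mul(-1, Add(c, 325))) = Add(4, Mul(-1, Add(325, c))) = Add(4, Add(-325, Mul(-1, c))) = Add(-321, Mul(-1, c)))
Function('m')(u, O) = Add(-2, Pow(Add(O, Mul(-1, u), Mul(-18, O, u)), 2)) (Function('m')(u, O) = Add(-2, Pow(Add(Mul(Mul(-18, u), O), Add(O, Mul(-1, u))), 2)) = Add(-2, Pow(Add(Mul(-18, O, u), Add(O, Mul(-1, u))), 2)) = Add(-2, Pow(Add(O, Mul(-1, u), Mul(-18, O, u)), 2)))
Add(Function('D')(Pow(Add(0, 12), 2), -608), Mul(-1, Function('m')(-585, -533))) = Add(Add(-321, Mul(-1, -608)), Mul(-1, Add(-2, Pow(Add(-585, Mul(-1, -533), Mul(18, -533, -585)), 2)))) = Add(Add(-321, 608), Mul(-1, Add(-2, Pow(Add(-585, 533, 5612490), 2)))) = Add(287, Mul(-1, Add(-2, Pow(5612438, 2)))) = Add(287, Mul(-1, Add(-2, 31499460303844))) = Add(287, Mul(-1, 31499460303842)) = Add(287, -31499460303842) = -31499460303555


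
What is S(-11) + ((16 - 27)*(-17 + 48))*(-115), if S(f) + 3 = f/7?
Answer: 274473/7 ≈ 39210.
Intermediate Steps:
S(f) = -3 + f/7
S(-11) + ((16 - 27)*(-17 + 48))*(-115) = (-3 + (⅐)*(-11)) + ((16 - 27)*(-17 + 48))*(-115) = (-3 - 11/7) - 11*31*(-115) = -32/7 - 341*(-115) = -32/7 + 39215 = 274473/7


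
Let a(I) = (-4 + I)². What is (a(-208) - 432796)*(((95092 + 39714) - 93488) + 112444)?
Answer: -59636899224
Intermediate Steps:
(a(-208) - 432796)*(((95092 + 39714) - 93488) + 112444) = ((-4 - 208)² - 432796)*(((95092 + 39714) - 93488) + 112444) = ((-212)² - 432796)*((134806 - 93488) + 112444) = (44944 - 432796)*(41318 + 112444) = -387852*153762 = -59636899224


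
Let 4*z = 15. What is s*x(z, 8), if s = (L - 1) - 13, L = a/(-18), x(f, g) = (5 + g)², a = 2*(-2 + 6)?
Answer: -21970/9 ≈ -2441.1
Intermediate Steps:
a = 8 (a = 2*4 = 8)
z = 15/4 (z = (¼)*15 = 15/4 ≈ 3.7500)
L = -4/9 (L = 8/(-18) = 8*(-1/18) = -4/9 ≈ -0.44444)
s = -130/9 (s = (-4/9 - 1) - 13 = -13/9 - 13 = -130/9 ≈ -14.444)
s*x(z, 8) = -130*(5 + 8)²/9 = -130/9*13² = -130/9*169 = -21970/9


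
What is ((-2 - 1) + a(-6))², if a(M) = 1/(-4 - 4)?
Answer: 625/64 ≈ 9.7656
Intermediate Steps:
a(M) = -⅛ (a(M) = 1/(-8) = -⅛)
((-2 - 1) + a(-6))² = ((-2 - 1) - ⅛)² = (-3 - ⅛)² = (-25/8)² = 625/64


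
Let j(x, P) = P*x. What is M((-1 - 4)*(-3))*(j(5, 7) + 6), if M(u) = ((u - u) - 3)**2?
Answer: 369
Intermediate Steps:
M(u) = 9 (M(u) = (0 - 3)**2 = (-3)**2 = 9)
M((-1 - 4)*(-3))*(j(5, 7) + 6) = 9*(7*5 + 6) = 9*(35 + 6) = 9*41 = 369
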